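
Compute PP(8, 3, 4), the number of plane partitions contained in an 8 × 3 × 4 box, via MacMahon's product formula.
PP(8, 3, 4) = 4723719

Evaluate the triple product over i = 1..8, j = 1..3, k = 1..4. The factors are (2/1) · (3/2) · (4/3) · (5/4) · (3/2) · (4/3) · (5/4) · (6/5) · … (96 factors total). The numerators and denominators telescope so the product is an integer; carrying out the multiplication exactly gives PP(8, 3, 4) = 4723719.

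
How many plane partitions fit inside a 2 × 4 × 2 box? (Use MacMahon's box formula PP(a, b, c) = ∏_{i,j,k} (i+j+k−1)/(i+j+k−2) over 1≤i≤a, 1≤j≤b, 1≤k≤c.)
PP(2, 4, 2) = 105

Evaluate the triple product over i = 1..2, j = 1..4, k = 1..2. The factors are (2/1) · (3/2) · (3/2) · (4/3) · (4/3) · (5/4) · (5/4) · (6/5) · … (16 factors total). The numerators and denominators telescope so the product is an integer; carrying out the multiplication exactly gives PP(2, 4, 2) = 105.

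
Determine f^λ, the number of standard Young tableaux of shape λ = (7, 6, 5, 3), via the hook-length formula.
# SYT of shape (7, 6, 5, 3) = 135795660

Hook-length formula: f^λ = n! / Π hook(c), product over all cells c of the Young diagram. For λ = (7, 6, 5, 3), n = 21 boxes. Hook lengths by row (left-to-right, top-to-bottom): [10, 9, 8, 6, 5, 3, 1]; [8, 7, 6, 4, 3, 1]; [6, 5, 4, 2, 1]; [3, 2, 1]. Product of hooks = 376233984000. So f^λ = 21! / 376233984000 = 51090942171709440000 / 376233984000 = 135795660.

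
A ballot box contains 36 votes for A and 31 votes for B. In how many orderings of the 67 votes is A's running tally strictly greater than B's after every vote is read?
Strict-lead orderings = 889789498870352080

Total orderings of the 67 votes with 36 for A: C(67, 36) = 11923179284862717872. By the Bertrand ballot formula (Cycle Lemma / reflection principle), the number of orderings in which A is strictly ahead of B throughout is (p − q)/(p + q) · C(p + q, p) = (36 − 31)/(36 + 31) · 11923179284862717872 = 889789498870352080.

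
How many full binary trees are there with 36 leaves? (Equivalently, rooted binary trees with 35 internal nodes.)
C_35 = 3116285494907301262

These full binary trees are counted by the Catalan number C_n = (1/(n + 1)) · C(2n, n). For n = 35: C_35 = (1/36) · C(70, 35) = 112186277816662845432/36 = 3116285494907301262.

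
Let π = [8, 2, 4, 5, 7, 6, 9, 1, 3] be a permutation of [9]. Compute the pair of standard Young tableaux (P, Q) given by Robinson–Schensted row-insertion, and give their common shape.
P = [1, 3, 5, 6, 9] / [2, 4] / [7] / [8];  Q = [1, 3, 4, 5, 7] / [2, 9] / [6] / [8];  common shape = (5, 2, 1, 1)

Row-insert the values π_1, π_2, … into P one at a time, bumping the leftmost entry strictly greater than the inserted value down to the next row. The recording tableau Q records, in position (i, j), the step at which that cell was added to P.
  Insert 8 (step 1): P = [8];  Q = [1]
  Insert 2 (step 2): P = [2] / [8];  Q = [1] / [2]
  Insert 4 (step 3): P = [2, 4] / [8];  Q = [1, 3] / [2]
  Insert 5 (step 4): P = [2, 4, 5] / [8];  Q = [1, 3, 4] / [2]
  Insert 7 (step 5): P = [2, 4, 5, 7] / [8];  Q = [1, 3, 4, 5] / [2]
  Insert 6 (step 6): P = [2, 4, 5, 6] / [7] / [8];  Q = [1, 3, 4, 5] / [2] / [6]
  Insert 9 (step 7): P = [2, 4, 5, 6, 9] / [7] / [8];  Q = [1, 3, 4, 5, 7] / [2] / [6]
  Insert 1 (step 8): P = [1, 4, 5, 6, 9] / [2] / [7] / [8];  Q = [1, 3, 4, 5, 7] / [2] / [6] / [8]
  Insert 3 (step 9): P = [1, 3, 5, 6, 9] / [2, 4] / [7] / [8];  Q = [1, 3, 4, 5, 7] / [2, 9] / [6] / [8]
Final shape: (5, 2, 1, 1).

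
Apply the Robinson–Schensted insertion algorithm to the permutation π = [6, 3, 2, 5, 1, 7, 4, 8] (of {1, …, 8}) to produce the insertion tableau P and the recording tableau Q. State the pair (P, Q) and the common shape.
P = [1, 4, 7, 8] / [2, 5] / [3] / [6];  Q = [1, 4, 6, 8] / [2, 7] / [3] / [5];  common shape = (4, 2, 1, 1)

Row-insert the values π_1, π_2, … into P one at a time, bumping the leftmost entry strictly greater than the inserted value down to the next row. The recording tableau Q records, in position (i, j), the step at which that cell was added to P.
  Insert 6 (step 1): P = [6];  Q = [1]
  Insert 3 (step 2): P = [3] / [6];  Q = [1] / [2]
  Insert 2 (step 3): P = [2] / [3] / [6];  Q = [1] / [2] / [3]
  Insert 5 (step 4): P = [2, 5] / [3] / [6];  Q = [1, 4] / [2] / [3]
  Insert 1 (step 5): P = [1, 5] / [2] / [3] / [6];  Q = [1, 4] / [2] / [3] / [5]
  Insert 7 (step 6): P = [1, 5, 7] / [2] / [3] / [6];  Q = [1, 4, 6] / [2] / [3] / [5]
  Insert 4 (step 7): P = [1, 4, 7] / [2, 5] / [3] / [6];  Q = [1, 4, 6] / [2, 7] / [3] / [5]
  Insert 8 (step 8): P = [1, 4, 7, 8] / [2, 5] / [3] / [6];  Q = [1, 4, 6, 8] / [2, 7] / [3] / [5]
Final shape: (4, 2, 1, 1).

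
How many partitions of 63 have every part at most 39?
p(63, parts ≤ 39) = 1499736

Use the recurrence p(n, m) = p(n, m−1) + p(n−m, m): either the largest part is < m (count p(n, m−1)) or the largest part is exactly m (remove one copy of m, count p(n−m, m)). With p(0, ·) = 1 this gives p(63, parts ≤ 39) = 1499736. (By conjugating Young diagrams, this also counts partitions of 63 into at most 39 parts.)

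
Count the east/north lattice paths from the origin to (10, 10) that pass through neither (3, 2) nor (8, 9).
Number of paths = 71236

Inclusion–exclusion. Total paths: C(20, 10) = 184756. Through P₁: C(5, 3)·C(15, 7) = 64350. Through P₂: C(17, 8)·C(3, 2) = 72930. Since P₁ is strictly southwest of P₂, a monotone path through both must visit P₁ then P₂; paths through both = C(5, 3)·C(12, 5)·C(3, 2) = 23760. Avoid both = 184756 − 64350 − 72930 + 23760 = 71236.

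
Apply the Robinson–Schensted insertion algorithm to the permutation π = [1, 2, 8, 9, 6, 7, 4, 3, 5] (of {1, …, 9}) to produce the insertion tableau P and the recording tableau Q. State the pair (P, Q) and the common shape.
P = [1, 2, 3, 5] / [4, 7] / [6, 9] / [8];  Q = [1, 2, 3, 4] / [5, 6] / [7, 9] / [8];  common shape = (4, 2, 2, 1)

Row-insert the values π_1, π_2, … into P one at a time, bumping the leftmost entry strictly greater than the inserted value down to the next row. The recording tableau Q records, in position (i, j), the step at which that cell was added to P.
  Insert 1 (step 1): P = [1];  Q = [1]
  Insert 2 (step 2): P = [1, 2];  Q = [1, 2]
  Insert 8 (step 3): P = [1, 2, 8];  Q = [1, 2, 3]
  Insert 9 (step 4): P = [1, 2, 8, 9];  Q = [1, 2, 3, 4]
  Insert 6 (step 5): P = [1, 2, 6, 9] / [8];  Q = [1, 2, 3, 4] / [5]
  Insert 7 (step 6): P = [1, 2, 6, 7] / [8, 9];  Q = [1, 2, 3, 4] / [5, 6]
  Insert 4 (step 7): P = [1, 2, 4, 7] / [6, 9] / [8];  Q = [1, 2, 3, 4] / [5, 6] / [7]
  Insert 3 (step 8): P = [1, 2, 3, 7] / [4, 9] / [6] / [8];  Q = [1, 2, 3, 4] / [5, 6] / [7] / [8]
  Insert 5 (step 9): P = [1, 2, 3, 5] / [4, 7] / [6, 9] / [8];  Q = [1, 2, 3, 4] / [5, 6] / [7, 9] / [8]
Final shape: (4, 2, 2, 1).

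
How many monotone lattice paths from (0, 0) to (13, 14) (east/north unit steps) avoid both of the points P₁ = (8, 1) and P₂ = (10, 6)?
Number of paths = 18691053

Inclusion–exclusion. Total paths: C(27, 13) = 20058300. Through P₁: C(9, 8)·C(18, 5) = 77112. Through P₂: C(16, 10)·C(11, 3) = 1321320. Since P₁ is strictly southwest of P₂, a monotone path through both must visit P₁ then P₂; paths through both = C(9, 8)·C(7, 2)·C(11, 3) = 31185. Avoid both = 20058300 − 77112 − 1321320 + 31185 = 18691053.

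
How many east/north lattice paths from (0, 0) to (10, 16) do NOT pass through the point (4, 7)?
Number of paths = 3660085

Total paths from (0, 0) to (10, 16): C(26, 10) = 5311735. Paths through (4, 7): (paths (0, 0) → (4, 7)) × (paths (4, 7) → (10, 16)) = C(11, 4) · C(15, 6) = 330 · 5005 = 1651650. Avoidance count = 5311735 − 1651650 = 3660085.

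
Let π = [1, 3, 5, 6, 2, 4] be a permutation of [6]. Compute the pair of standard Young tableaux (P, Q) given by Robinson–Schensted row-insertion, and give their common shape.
P = [1, 2, 4, 6] / [3, 5];  Q = [1, 2, 3, 4] / [5, 6];  common shape = (4, 2)

Row-insert the values π_1, π_2, … into P one at a time, bumping the leftmost entry strictly greater than the inserted value down to the next row. The recording tableau Q records, in position (i, j), the step at which that cell was added to P.
  Insert 1 (step 1): P = [1];  Q = [1]
  Insert 3 (step 2): P = [1, 3];  Q = [1, 2]
  Insert 5 (step 3): P = [1, 3, 5];  Q = [1, 2, 3]
  Insert 6 (step 4): P = [1, 3, 5, 6];  Q = [1, 2, 3, 4]
  Insert 2 (step 5): P = [1, 2, 5, 6] / [3];  Q = [1, 2, 3, 4] / [5]
  Insert 4 (step 6): P = [1, 2, 4, 6] / [3, 5];  Q = [1, 2, 3, 4] / [5, 6]
Final shape: (4, 2).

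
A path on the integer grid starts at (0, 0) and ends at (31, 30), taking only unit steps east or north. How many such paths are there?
Number of paths = 232714176627630544

A monotone lattice path from (0, 0) to (31, 30) consists of 31 east steps and 30 north steps in some order, so it is determined by which 31 of the 61 steps are east. The count is C(61, 31) = 232714176627630544.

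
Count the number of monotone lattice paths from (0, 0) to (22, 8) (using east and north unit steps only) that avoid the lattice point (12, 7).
Number of paths = 5298657

Total paths from (0, 0) to (22, 8): C(30, 22) = 5852925. Paths through (12, 7): (paths (0, 0) → (12, 7)) × (paths (12, 7) → (22, 8)) = C(19, 12) · C(11, 10) = 50388 · 11 = 554268. Avoidance count = 5852925 − 554268 = 5298657.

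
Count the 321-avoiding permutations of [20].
C_20 = 6564120420

These 321-avoiding permutations are counted by the Catalan number C_n = (1/(n + 1)) · C(2n, n). For n = 20: C_20 = (1/21) · C(40, 20) = 137846528820/21 = 6564120420.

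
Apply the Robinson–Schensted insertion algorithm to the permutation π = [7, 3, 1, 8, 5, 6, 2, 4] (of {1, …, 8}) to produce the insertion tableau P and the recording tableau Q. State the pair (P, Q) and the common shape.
P = [1, 2, 4] / [3, 5, 6] / [7, 8];  Q = [1, 4, 6] / [2, 5, 8] / [3, 7];  common shape = (3, 3, 2)

Row-insert the values π_1, π_2, … into P one at a time, bumping the leftmost entry strictly greater than the inserted value down to the next row. The recording tableau Q records, in position (i, j), the step at which that cell was added to P.
  Insert 7 (step 1): P = [7];  Q = [1]
  Insert 3 (step 2): P = [3] / [7];  Q = [1] / [2]
  Insert 1 (step 3): P = [1] / [3] / [7];  Q = [1] / [2] / [3]
  Insert 8 (step 4): P = [1, 8] / [3] / [7];  Q = [1, 4] / [2] / [3]
  Insert 5 (step 5): P = [1, 5] / [3, 8] / [7];  Q = [1, 4] / [2, 5] / [3]
  Insert 6 (step 6): P = [1, 5, 6] / [3, 8] / [7];  Q = [1, 4, 6] / [2, 5] / [3]
  Insert 2 (step 7): P = [1, 2, 6] / [3, 5] / [7, 8];  Q = [1, 4, 6] / [2, 5] / [3, 7]
  Insert 4 (step 8): P = [1, 2, 4] / [3, 5, 6] / [7, 8];  Q = [1, 4, 6] / [2, 5, 8] / [3, 7]
Final shape: (3, 3, 2).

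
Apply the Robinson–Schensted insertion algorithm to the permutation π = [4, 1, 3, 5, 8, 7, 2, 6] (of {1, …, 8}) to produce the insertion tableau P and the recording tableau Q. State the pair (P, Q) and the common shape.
P = [1, 2, 5, 6] / [3, 7] / [4, 8];  Q = [1, 3, 4, 5] / [2, 6] / [7, 8];  common shape = (4, 2, 2)

Row-insert the values π_1, π_2, … into P one at a time, bumping the leftmost entry strictly greater than the inserted value down to the next row. The recording tableau Q records, in position (i, j), the step at which that cell was added to P.
  Insert 4 (step 1): P = [4];  Q = [1]
  Insert 1 (step 2): P = [1] / [4];  Q = [1] / [2]
  Insert 3 (step 3): P = [1, 3] / [4];  Q = [1, 3] / [2]
  Insert 5 (step 4): P = [1, 3, 5] / [4];  Q = [1, 3, 4] / [2]
  Insert 8 (step 5): P = [1, 3, 5, 8] / [4];  Q = [1, 3, 4, 5] / [2]
  Insert 7 (step 6): P = [1, 3, 5, 7] / [4, 8];  Q = [1, 3, 4, 5] / [2, 6]
  Insert 2 (step 7): P = [1, 2, 5, 7] / [3, 8] / [4];  Q = [1, 3, 4, 5] / [2, 6] / [7]
  Insert 6 (step 8): P = [1, 2, 5, 6] / [3, 7] / [4, 8];  Q = [1, 3, 4, 5] / [2, 6] / [7, 8]
Final shape: (4, 2, 2).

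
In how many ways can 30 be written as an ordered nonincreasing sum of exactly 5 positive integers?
p(30, 5 parts) = 377

Partitions of n into exactly k parts are in bijection with partitions of n − k into at most k parts (subtract 1 from each part). So p(30, exactly 5) = p(25, parts ≤ 5). Computing via the recurrence p(m, j) = p(m, j−1) + p(m−j, j) gives 377.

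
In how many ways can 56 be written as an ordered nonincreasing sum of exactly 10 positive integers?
p(56, 10 parts) = 38047

Partitions of n into exactly k parts are in bijection with partitions of n − k into at most k parts (subtract 1 from each part). So p(56, exactly 10) = p(46, parts ≤ 10). Computing via the recurrence p(m, j) = p(m, j−1) + p(m−j, j) gives 38047.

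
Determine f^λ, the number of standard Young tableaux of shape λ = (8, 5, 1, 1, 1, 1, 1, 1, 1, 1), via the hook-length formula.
# SYT of shape (8, 5, 1, 1, 1, 1, 1, 1, 1, 1) = 23700600

Hook-length formula: f^λ = n! / Π hook(c), product over all cells c of the Young diagram. For λ = (8, 5, 1, 1, 1, 1, 1, 1, 1, 1), n = 21 boxes. Hook lengths by row (left-to-right, top-to-bottom): [17, 8, 7, 6, 5, 3, 2, 1]; [13, 4, 3, 2, 1]; [8]; [7]; [6]; [5]; [4]; [3]; [2]; [1]. Product of hooks = 2155681382400. So f^λ = 21! / 2155681382400 = 51090942171709440000 / 2155681382400 = 23700600.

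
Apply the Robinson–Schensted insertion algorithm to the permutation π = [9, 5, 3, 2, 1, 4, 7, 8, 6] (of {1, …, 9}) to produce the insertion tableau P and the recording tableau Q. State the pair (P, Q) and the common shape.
P = [1, 4, 6, 8] / [2, 7] / [3] / [5] / [9];  Q = [1, 6, 7, 8] / [2, 9] / [3] / [4] / [5];  common shape = (4, 2, 1, 1, 1)

Row-insert the values π_1, π_2, … into P one at a time, bumping the leftmost entry strictly greater than the inserted value down to the next row. The recording tableau Q records, in position (i, j), the step at which that cell was added to P.
  Insert 9 (step 1): P = [9];  Q = [1]
  Insert 5 (step 2): P = [5] / [9];  Q = [1] / [2]
  Insert 3 (step 3): P = [3] / [5] / [9];  Q = [1] / [2] / [3]
  Insert 2 (step 4): P = [2] / [3] / [5] / [9];  Q = [1] / [2] / [3] / [4]
  Insert 1 (step 5): P = [1] / [2] / [3] / [5] / [9];  Q = [1] / [2] / [3] / [4] / [5]
  Insert 4 (step 6): P = [1, 4] / [2] / [3] / [5] / [9];  Q = [1, 6] / [2] / [3] / [4] / [5]
  Insert 7 (step 7): P = [1, 4, 7] / [2] / [3] / [5] / [9];  Q = [1, 6, 7] / [2] / [3] / [4] / [5]
  Insert 8 (step 8): P = [1, 4, 7, 8] / [2] / [3] / [5] / [9];  Q = [1, 6, 7, 8] / [2] / [3] / [4] / [5]
  Insert 6 (step 9): P = [1, 4, 6, 8] / [2, 7] / [3] / [5] / [9];  Q = [1, 6, 7, 8] / [2, 9] / [3] / [4] / [5]
Final shape: (4, 2, 1, 1, 1).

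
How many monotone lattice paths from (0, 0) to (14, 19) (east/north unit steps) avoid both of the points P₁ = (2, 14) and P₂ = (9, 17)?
Number of paths = 752753490

Inclusion–exclusion. Total paths: C(33, 14) = 818809200. Through P₁: C(16, 2)·C(17, 12) = 742560. Through P₂: C(26, 9)·C(7, 5) = 65615550. Since P₁ is strictly southwest of P₂, a monotone path through both must visit P₁ then P₂; paths through both = C(16, 2)·C(10, 7)·C(7, 5) = 302400. Avoid both = 818809200 − 742560 − 65615550 + 302400 = 752753490.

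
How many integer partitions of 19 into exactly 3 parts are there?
p(19, 3 parts) = 30

Partitions of n into exactly k parts are in bijection with partitions of n − k into at most k parts (subtract 1 from each part). So p(19, exactly 3) = p(16, parts ≤ 3). Computing via the recurrence p(m, j) = p(m, j−1) + p(m−j, j) gives 30.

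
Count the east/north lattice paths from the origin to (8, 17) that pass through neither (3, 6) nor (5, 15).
Number of paths = 605823

Inclusion–exclusion. Total paths: C(25, 8) = 1081575. Through P₁: C(9, 3)·C(16, 5) = 366912. Through P₂: C(20, 5)·C(5, 3) = 155040. Since P₁ is strictly southwest of P₂, a monotone path through both must visit P₁ then P₂; paths through both = C(9, 3)·C(11, 2)·C(5, 3) = 46200. Avoid both = 1081575 − 366912 − 155040 + 46200 = 605823.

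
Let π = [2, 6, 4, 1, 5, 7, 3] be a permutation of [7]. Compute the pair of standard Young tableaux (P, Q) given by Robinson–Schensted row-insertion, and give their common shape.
P = [1, 3, 5, 7] / [2, 4] / [6];  Q = [1, 2, 5, 6] / [3, 7] / [4];  common shape = (4, 2, 1)

Row-insert the values π_1, π_2, … into P one at a time, bumping the leftmost entry strictly greater than the inserted value down to the next row. The recording tableau Q records, in position (i, j), the step at which that cell was added to P.
  Insert 2 (step 1): P = [2];  Q = [1]
  Insert 6 (step 2): P = [2, 6];  Q = [1, 2]
  Insert 4 (step 3): P = [2, 4] / [6];  Q = [1, 2] / [3]
  Insert 1 (step 4): P = [1, 4] / [2] / [6];  Q = [1, 2] / [3] / [4]
  Insert 5 (step 5): P = [1, 4, 5] / [2] / [6];  Q = [1, 2, 5] / [3] / [4]
  Insert 7 (step 6): P = [1, 4, 5, 7] / [2] / [6];  Q = [1, 2, 5, 6] / [3] / [4]
  Insert 3 (step 7): P = [1, 3, 5, 7] / [2, 4] / [6];  Q = [1, 2, 5, 6] / [3, 7] / [4]
Final shape: (4, 2, 1).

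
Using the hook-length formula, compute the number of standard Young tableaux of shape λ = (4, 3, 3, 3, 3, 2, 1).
# SYT of shape (4, 3, 3, 3, 3, 2, 1) = 5819814

Hook-length formula: f^λ = n! / Π hook(c), product over all cells c of the Young diagram. For λ = (4, 3, 3, 3, 3, 2, 1), n = 19 boxes. Hook lengths by row (left-to-right, top-to-bottom): [10, 8, 6, 1]; [8, 6, 4]; [7, 5, 3]; [6, 4, 2]; [5, 3, 1]; [3, 1]; [1]. Product of hooks = 20901888000. So f^λ = 19! / 20901888000 = 121645100408832000 / 20901888000 = 5819814.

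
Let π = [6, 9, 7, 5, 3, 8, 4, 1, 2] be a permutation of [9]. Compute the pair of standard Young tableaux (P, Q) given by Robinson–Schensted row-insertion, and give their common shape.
P = [1, 2, 8] / [3, 4] / [5, 7] / [6] / [9];  Q = [1, 2, 6] / [3, 7] / [4, 9] / [5] / [8];  common shape = (3, 2, 2, 1, 1)

Row-insert the values π_1, π_2, … into P one at a time, bumping the leftmost entry strictly greater than the inserted value down to the next row. The recording tableau Q records, in position (i, j), the step at which that cell was added to P.
  Insert 6 (step 1): P = [6];  Q = [1]
  Insert 9 (step 2): P = [6, 9];  Q = [1, 2]
  Insert 7 (step 3): P = [6, 7] / [9];  Q = [1, 2] / [3]
  Insert 5 (step 4): P = [5, 7] / [6] / [9];  Q = [1, 2] / [3] / [4]
  Insert 3 (step 5): P = [3, 7] / [5] / [6] / [9];  Q = [1, 2] / [3] / [4] / [5]
  Insert 8 (step 6): P = [3, 7, 8] / [5] / [6] / [9];  Q = [1, 2, 6] / [3] / [4] / [5]
  Insert 4 (step 7): P = [3, 4, 8] / [5, 7] / [6] / [9];  Q = [1, 2, 6] / [3, 7] / [4] / [5]
  Insert 1 (step 8): P = [1, 4, 8] / [3, 7] / [5] / [6] / [9];  Q = [1, 2, 6] / [3, 7] / [4] / [5] / [8]
  Insert 2 (step 9): P = [1, 2, 8] / [3, 4] / [5, 7] / [6] / [9];  Q = [1, 2, 6] / [3, 7] / [4, 9] / [5] / [8]
Final shape: (3, 2, 2, 1, 1).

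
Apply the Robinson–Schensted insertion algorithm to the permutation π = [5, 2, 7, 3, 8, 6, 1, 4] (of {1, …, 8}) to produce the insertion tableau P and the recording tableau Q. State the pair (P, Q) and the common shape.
P = [1, 3, 4] / [2, 6, 8] / [5, 7];  Q = [1, 3, 5] / [2, 4, 6] / [7, 8];  common shape = (3, 3, 2)

Row-insert the values π_1, π_2, … into P one at a time, bumping the leftmost entry strictly greater than the inserted value down to the next row. The recording tableau Q records, in position (i, j), the step at which that cell was added to P.
  Insert 5 (step 1): P = [5];  Q = [1]
  Insert 2 (step 2): P = [2] / [5];  Q = [1] / [2]
  Insert 7 (step 3): P = [2, 7] / [5];  Q = [1, 3] / [2]
  Insert 3 (step 4): P = [2, 3] / [5, 7];  Q = [1, 3] / [2, 4]
  Insert 8 (step 5): P = [2, 3, 8] / [5, 7];  Q = [1, 3, 5] / [2, 4]
  Insert 6 (step 6): P = [2, 3, 6] / [5, 7, 8];  Q = [1, 3, 5] / [2, 4, 6]
  Insert 1 (step 7): P = [1, 3, 6] / [2, 7, 8] / [5];  Q = [1, 3, 5] / [2, 4, 6] / [7]
  Insert 4 (step 8): P = [1, 3, 4] / [2, 6, 8] / [5, 7];  Q = [1, 3, 5] / [2, 4, 6] / [7, 8]
Final shape: (3, 3, 2).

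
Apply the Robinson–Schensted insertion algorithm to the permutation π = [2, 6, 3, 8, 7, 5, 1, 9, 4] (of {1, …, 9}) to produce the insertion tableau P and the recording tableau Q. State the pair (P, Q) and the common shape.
P = [1, 3, 4, 9] / [2, 5] / [6, 7] / [8];  Q = [1, 2, 4, 8] / [3, 5] / [6, 9] / [7];  common shape = (4, 2, 2, 1)

Row-insert the values π_1, π_2, … into P one at a time, bumping the leftmost entry strictly greater than the inserted value down to the next row. The recording tableau Q records, in position (i, j), the step at which that cell was added to P.
  Insert 2 (step 1): P = [2];  Q = [1]
  Insert 6 (step 2): P = [2, 6];  Q = [1, 2]
  Insert 3 (step 3): P = [2, 3] / [6];  Q = [1, 2] / [3]
  Insert 8 (step 4): P = [2, 3, 8] / [6];  Q = [1, 2, 4] / [3]
  Insert 7 (step 5): P = [2, 3, 7] / [6, 8];  Q = [1, 2, 4] / [3, 5]
  Insert 5 (step 6): P = [2, 3, 5] / [6, 7] / [8];  Q = [1, 2, 4] / [3, 5] / [6]
  Insert 1 (step 7): P = [1, 3, 5] / [2, 7] / [6] / [8];  Q = [1, 2, 4] / [3, 5] / [6] / [7]
  Insert 9 (step 8): P = [1, 3, 5, 9] / [2, 7] / [6] / [8];  Q = [1, 2, 4, 8] / [3, 5] / [6] / [7]
  Insert 4 (step 9): P = [1, 3, 4, 9] / [2, 5] / [6, 7] / [8];  Q = [1, 2, 4, 8] / [3, 5] / [6, 9] / [7]
Final shape: (4, 2, 2, 1).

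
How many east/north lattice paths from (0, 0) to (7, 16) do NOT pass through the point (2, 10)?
Number of paths = 214665

Total paths from (0, 0) to (7, 16): C(23, 7) = 245157. Paths through (2, 10): (paths (0, 0) → (2, 10)) × (paths (2, 10) → (7, 16)) = C(12, 2) · C(11, 5) = 66 · 462 = 30492. Avoidance count = 245157 − 30492 = 214665.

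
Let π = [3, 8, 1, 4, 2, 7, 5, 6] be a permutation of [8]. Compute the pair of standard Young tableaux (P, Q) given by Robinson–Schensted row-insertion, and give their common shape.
P = [1, 2, 5, 6] / [3, 4, 7] / [8];  Q = [1, 2, 6, 8] / [3, 4, 7] / [5];  common shape = (4, 3, 1)

Row-insert the values π_1, π_2, … into P one at a time, bumping the leftmost entry strictly greater than the inserted value down to the next row. The recording tableau Q records, in position (i, j), the step at which that cell was added to P.
  Insert 3 (step 1): P = [3];  Q = [1]
  Insert 8 (step 2): P = [3, 8];  Q = [1, 2]
  Insert 1 (step 3): P = [1, 8] / [3];  Q = [1, 2] / [3]
  Insert 4 (step 4): P = [1, 4] / [3, 8];  Q = [1, 2] / [3, 4]
  Insert 2 (step 5): P = [1, 2] / [3, 4] / [8];  Q = [1, 2] / [3, 4] / [5]
  Insert 7 (step 6): P = [1, 2, 7] / [3, 4] / [8];  Q = [1, 2, 6] / [3, 4] / [5]
  Insert 5 (step 7): P = [1, 2, 5] / [3, 4, 7] / [8];  Q = [1, 2, 6] / [3, 4, 7] / [5]
  Insert 6 (step 8): P = [1, 2, 5, 6] / [3, 4, 7] / [8];  Q = [1, 2, 6, 8] / [3, 4, 7] / [5]
Final shape: (4, 3, 1).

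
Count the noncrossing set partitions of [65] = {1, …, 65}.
C_65 = 1440418573150919668872489894243865350

These noncrossing partitions are counted by the Catalan number C_n = (1/(n + 1)) · C(2n, n). For n = 65: C_65 = (1/66) · C(130, 65) = 95067625827960698145584333020095113100/66 = 1440418573150919668872489894243865350.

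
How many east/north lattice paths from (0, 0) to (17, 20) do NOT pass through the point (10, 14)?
Number of paths = 12539853414

Total paths from (0, 0) to (17, 20): C(37, 17) = 15905368710. Paths through (10, 14): (paths (0, 0) → (10, 14)) × (paths (10, 14) → (17, 20)) = C(24, 10) · C(13, 7) = 1961256 · 1716 = 3365515296. Avoidance count = 15905368710 − 3365515296 = 12539853414.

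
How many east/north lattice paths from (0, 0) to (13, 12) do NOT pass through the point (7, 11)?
Number of paths = 4977532

Total paths from (0, 0) to (13, 12): C(25, 13) = 5200300. Paths through (7, 11): (paths (0, 0) → (7, 11)) × (paths (7, 11) → (13, 12)) = C(18, 7) · C(7, 6) = 31824 · 7 = 222768. Avoidance count = 5200300 − 222768 = 4977532.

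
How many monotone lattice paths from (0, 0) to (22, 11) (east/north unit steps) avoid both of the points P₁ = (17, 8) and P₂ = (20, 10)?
Number of paths = 75280725

Inclusion–exclusion. Total paths: C(33, 22) = 193536720. Through P₁: C(25, 17)·C(8, 5) = 60568200. Through P₂: C(30, 20)·C(3, 2) = 90135045. Since P₁ is strictly southwest of P₂, a monotone path through both must visit P₁ then P₂; paths through both = C(25, 17)·C(5, 3)·C(3, 2) = 32447250. Avoid both = 193536720 − 60568200 − 90135045 + 32447250 = 75280725.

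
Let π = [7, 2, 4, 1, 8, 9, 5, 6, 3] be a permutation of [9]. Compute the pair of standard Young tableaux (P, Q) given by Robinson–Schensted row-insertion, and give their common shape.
P = [1, 3, 5, 6] / [2, 4, 9] / [7, 8];  Q = [1, 3, 5, 6] / [2, 7, 8] / [4, 9];  common shape = (4, 3, 2)

Row-insert the values π_1, π_2, … into P one at a time, bumping the leftmost entry strictly greater than the inserted value down to the next row. The recording tableau Q records, in position (i, j), the step at which that cell was added to P.
  Insert 7 (step 1): P = [7];  Q = [1]
  Insert 2 (step 2): P = [2] / [7];  Q = [1] / [2]
  Insert 4 (step 3): P = [2, 4] / [7];  Q = [1, 3] / [2]
  Insert 1 (step 4): P = [1, 4] / [2] / [7];  Q = [1, 3] / [2] / [4]
  Insert 8 (step 5): P = [1, 4, 8] / [2] / [7];  Q = [1, 3, 5] / [2] / [4]
  Insert 9 (step 6): P = [1, 4, 8, 9] / [2] / [7];  Q = [1, 3, 5, 6] / [2] / [4]
  Insert 5 (step 7): P = [1, 4, 5, 9] / [2, 8] / [7];  Q = [1, 3, 5, 6] / [2, 7] / [4]
  Insert 6 (step 8): P = [1, 4, 5, 6] / [2, 8, 9] / [7];  Q = [1, 3, 5, 6] / [2, 7, 8] / [4]
  Insert 3 (step 9): P = [1, 3, 5, 6] / [2, 4, 9] / [7, 8];  Q = [1, 3, 5, 6] / [2, 7, 8] / [4, 9]
Final shape: (4, 3, 2).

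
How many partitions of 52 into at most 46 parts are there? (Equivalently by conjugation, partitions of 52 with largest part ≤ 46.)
p(52, parts ≤ 46) = 281570

Use the recurrence p(n, m) = p(n, m−1) + p(n−m, m): either the largest part is < m (count p(n, m−1)) or the largest part is exactly m (remove one copy of m, count p(n−m, m)). With p(0, ·) = 1 this gives p(52, parts ≤ 46) = 281570. (By conjugating Young diagrams, this also counts partitions of 52 into at most 46 parts.)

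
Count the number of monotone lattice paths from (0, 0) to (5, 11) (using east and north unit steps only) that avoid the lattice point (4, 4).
Number of paths = 3808

Total paths from (0, 0) to (5, 11): C(16, 5) = 4368. Paths through (4, 4): (paths (0, 0) → (4, 4)) × (paths (4, 4) → (5, 11)) = C(8, 4) · C(8, 1) = 70 · 8 = 560. Avoidance count = 4368 − 560 = 3808.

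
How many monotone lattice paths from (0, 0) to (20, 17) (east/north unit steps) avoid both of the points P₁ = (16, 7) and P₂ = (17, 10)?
Number of paths = 14765287713

Inclusion–exclusion. Total paths: C(37, 20) = 15905368710. Through P₁: C(23, 16)·C(14, 4) = 245402157. Through P₂: C(27, 17)·C(10, 3) = 1012354200. Since P₁ is strictly southwest of P₂, a monotone path through both must visit P₁ then P₂; paths through both = C(23, 16)·C(4, 1)·C(10, 3) = 117675360. Avoid both = 15905368710 − 245402157 − 1012354200 + 117675360 = 14765287713.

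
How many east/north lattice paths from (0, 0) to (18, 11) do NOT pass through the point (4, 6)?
Number of paths = 32155410

Total paths from (0, 0) to (18, 11): C(29, 18) = 34597290. Paths through (4, 6): (paths (0, 0) → (4, 6)) × (paths (4, 6) → (18, 11)) = C(10, 4) · C(19, 14) = 210 · 11628 = 2441880. Avoidance count = 34597290 − 2441880 = 32155410.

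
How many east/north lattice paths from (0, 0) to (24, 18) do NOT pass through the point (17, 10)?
Number of paths = 299409627075

Total paths from (0, 0) to (24, 18): C(42, 24) = 353697121050. Paths through (17, 10): (paths (0, 0) → (17, 10)) × (paths (17, 10) → (24, 18)) = C(27, 17) · C(15, 7) = 8436285 · 6435 = 54287493975. Avoidance count = 353697121050 − 54287493975 = 299409627075.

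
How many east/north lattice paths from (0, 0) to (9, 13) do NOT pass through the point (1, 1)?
Number of paths = 245480

Total paths from (0, 0) to (9, 13): C(22, 9) = 497420. Paths through (1, 1): (paths (0, 0) → (1, 1)) × (paths (1, 1) → (9, 13)) = C(2, 1) · C(20, 8) = 2 · 125970 = 251940. Avoidance count = 497420 − 251940 = 245480.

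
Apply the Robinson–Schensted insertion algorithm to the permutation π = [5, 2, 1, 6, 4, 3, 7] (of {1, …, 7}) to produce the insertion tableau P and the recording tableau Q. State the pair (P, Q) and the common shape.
P = [1, 3, 7] / [2, 4] / [5, 6];  Q = [1, 4, 7] / [2, 5] / [3, 6];  common shape = (3, 2, 2)

Row-insert the values π_1, π_2, … into P one at a time, bumping the leftmost entry strictly greater than the inserted value down to the next row. The recording tableau Q records, in position (i, j), the step at which that cell was added to P.
  Insert 5 (step 1): P = [5];  Q = [1]
  Insert 2 (step 2): P = [2] / [5];  Q = [1] / [2]
  Insert 1 (step 3): P = [1] / [2] / [5];  Q = [1] / [2] / [3]
  Insert 6 (step 4): P = [1, 6] / [2] / [5];  Q = [1, 4] / [2] / [3]
  Insert 4 (step 5): P = [1, 4] / [2, 6] / [5];  Q = [1, 4] / [2, 5] / [3]
  Insert 3 (step 6): P = [1, 3] / [2, 4] / [5, 6];  Q = [1, 4] / [2, 5] / [3, 6]
  Insert 7 (step 7): P = [1, 3, 7] / [2, 4] / [5, 6];  Q = [1, 4, 7] / [2, 5] / [3, 6]
Final shape: (3, 2, 2).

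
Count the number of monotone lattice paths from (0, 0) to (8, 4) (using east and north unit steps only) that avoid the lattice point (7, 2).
Number of paths = 387

Total paths from (0, 0) to (8, 4): C(12, 8) = 495. Paths through (7, 2): (paths (0, 0) → (7, 2)) × (paths (7, 2) → (8, 4)) = C(9, 7) · C(3, 1) = 36 · 3 = 108. Avoidance count = 495 − 108 = 387.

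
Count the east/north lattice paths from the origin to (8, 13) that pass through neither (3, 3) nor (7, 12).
Number of paths = 71254

Inclusion–exclusion. Total paths: C(21, 8) = 203490. Through P₁: C(6, 3)·C(15, 5) = 60060. Through P₂: C(19, 7)·C(2, 1) = 100776. Since P₁ is strictly southwest of P₂, a monotone path through both must visit P₁ then P₂; paths through both = C(6, 3)·C(13, 4)·C(2, 1) = 28600. Avoid both = 203490 − 60060 − 100776 + 28600 = 71254.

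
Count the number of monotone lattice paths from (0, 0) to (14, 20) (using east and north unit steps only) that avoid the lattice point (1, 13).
Number of paths = 1390890360

Total paths from (0, 0) to (14, 20): C(34, 14) = 1391975640. Paths through (1, 13): (paths (0, 0) → (1, 13)) × (paths (1, 13) → (14, 20)) = C(14, 1) · C(20, 13) = 14 · 77520 = 1085280. Avoidance count = 1391975640 − 1085280 = 1390890360.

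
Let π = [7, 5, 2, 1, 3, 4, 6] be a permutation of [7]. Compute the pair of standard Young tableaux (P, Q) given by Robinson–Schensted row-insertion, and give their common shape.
P = [1, 3, 4, 6] / [2] / [5] / [7];  Q = [1, 5, 6, 7] / [2] / [3] / [4];  common shape = (4, 1, 1, 1)

Row-insert the values π_1, π_2, … into P one at a time, bumping the leftmost entry strictly greater than the inserted value down to the next row. The recording tableau Q records, in position (i, j), the step at which that cell was added to P.
  Insert 7 (step 1): P = [7];  Q = [1]
  Insert 5 (step 2): P = [5] / [7];  Q = [1] / [2]
  Insert 2 (step 3): P = [2] / [5] / [7];  Q = [1] / [2] / [3]
  Insert 1 (step 4): P = [1] / [2] / [5] / [7];  Q = [1] / [2] / [3] / [4]
  Insert 3 (step 5): P = [1, 3] / [2] / [5] / [7];  Q = [1, 5] / [2] / [3] / [4]
  Insert 4 (step 6): P = [1, 3, 4] / [2] / [5] / [7];  Q = [1, 5, 6] / [2] / [3] / [4]
  Insert 6 (step 7): P = [1, 3, 4, 6] / [2] / [5] / [7];  Q = [1, 5, 6, 7] / [2] / [3] / [4]
Final shape: (4, 1, 1, 1).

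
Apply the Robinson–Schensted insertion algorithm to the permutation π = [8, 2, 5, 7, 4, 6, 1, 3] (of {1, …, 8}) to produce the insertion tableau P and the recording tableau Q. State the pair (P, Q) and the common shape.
P = [1, 3, 6] / [2, 4] / [5, 7] / [8];  Q = [1, 3, 4] / [2, 6] / [5, 8] / [7];  common shape = (3, 2, 2, 1)

Row-insert the values π_1, π_2, … into P one at a time, bumping the leftmost entry strictly greater than the inserted value down to the next row. The recording tableau Q records, in position (i, j), the step at which that cell was added to P.
  Insert 8 (step 1): P = [8];  Q = [1]
  Insert 2 (step 2): P = [2] / [8];  Q = [1] / [2]
  Insert 5 (step 3): P = [2, 5] / [8];  Q = [1, 3] / [2]
  Insert 7 (step 4): P = [2, 5, 7] / [8];  Q = [1, 3, 4] / [2]
  Insert 4 (step 5): P = [2, 4, 7] / [5] / [8];  Q = [1, 3, 4] / [2] / [5]
  Insert 6 (step 6): P = [2, 4, 6] / [5, 7] / [8];  Q = [1, 3, 4] / [2, 6] / [5]
  Insert 1 (step 7): P = [1, 4, 6] / [2, 7] / [5] / [8];  Q = [1, 3, 4] / [2, 6] / [5] / [7]
  Insert 3 (step 8): P = [1, 3, 6] / [2, 4] / [5, 7] / [8];  Q = [1, 3, 4] / [2, 6] / [5, 8] / [7]
Final shape: (3, 2, 2, 1).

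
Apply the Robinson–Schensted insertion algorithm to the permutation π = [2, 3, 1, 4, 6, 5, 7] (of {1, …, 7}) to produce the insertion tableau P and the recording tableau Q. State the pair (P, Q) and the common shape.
P = [1, 3, 4, 5, 7] / [2, 6];  Q = [1, 2, 4, 5, 7] / [3, 6];  common shape = (5, 2)

Row-insert the values π_1, π_2, … into P one at a time, bumping the leftmost entry strictly greater than the inserted value down to the next row. The recording tableau Q records, in position (i, j), the step at which that cell was added to P.
  Insert 2 (step 1): P = [2];  Q = [1]
  Insert 3 (step 2): P = [2, 3];  Q = [1, 2]
  Insert 1 (step 3): P = [1, 3] / [2];  Q = [1, 2] / [3]
  Insert 4 (step 4): P = [1, 3, 4] / [2];  Q = [1, 2, 4] / [3]
  Insert 6 (step 5): P = [1, 3, 4, 6] / [2];  Q = [1, 2, 4, 5] / [3]
  Insert 5 (step 6): P = [1, 3, 4, 5] / [2, 6];  Q = [1, 2, 4, 5] / [3, 6]
  Insert 7 (step 7): P = [1, 3, 4, 5, 7] / [2, 6];  Q = [1, 2, 4, 5, 7] / [3, 6]
Final shape: (5, 2).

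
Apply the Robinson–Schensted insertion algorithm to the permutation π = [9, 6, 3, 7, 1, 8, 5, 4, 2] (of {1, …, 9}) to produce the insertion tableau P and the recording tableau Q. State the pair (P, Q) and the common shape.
P = [1, 2, 8] / [3, 4] / [5, 7] / [6] / [9];  Q = [1, 4, 6] / [2, 7] / [3, 8] / [5] / [9];  common shape = (3, 2, 2, 1, 1)

Row-insert the values π_1, π_2, … into P one at a time, bumping the leftmost entry strictly greater than the inserted value down to the next row. The recording tableau Q records, in position (i, j), the step at which that cell was added to P.
  Insert 9 (step 1): P = [9];  Q = [1]
  Insert 6 (step 2): P = [6] / [9];  Q = [1] / [2]
  Insert 3 (step 3): P = [3] / [6] / [9];  Q = [1] / [2] / [3]
  Insert 7 (step 4): P = [3, 7] / [6] / [9];  Q = [1, 4] / [2] / [3]
  Insert 1 (step 5): P = [1, 7] / [3] / [6] / [9];  Q = [1, 4] / [2] / [3] / [5]
  Insert 8 (step 6): P = [1, 7, 8] / [3] / [6] / [9];  Q = [1, 4, 6] / [2] / [3] / [5]
  Insert 5 (step 7): P = [1, 5, 8] / [3, 7] / [6] / [9];  Q = [1, 4, 6] / [2, 7] / [3] / [5]
  Insert 4 (step 8): P = [1, 4, 8] / [3, 5] / [6, 7] / [9];  Q = [1, 4, 6] / [2, 7] / [3, 8] / [5]
  Insert 2 (step 9): P = [1, 2, 8] / [3, 4] / [5, 7] / [6] / [9];  Q = [1, 4, 6] / [2, 7] / [3, 8] / [5] / [9]
Final shape: (3, 2, 2, 1, 1).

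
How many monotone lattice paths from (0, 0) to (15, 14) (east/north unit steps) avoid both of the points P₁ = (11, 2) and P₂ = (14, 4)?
Number of paths = 77391720

Inclusion–exclusion. Total paths: C(29, 15) = 77558760. Through P₁: C(13, 11)·C(16, 4) = 141960. Through P₂: C(18, 14)·C(11, 1) = 33660. Since P₁ is strictly southwest of P₂, a monotone path through both must visit P₁ then P₂; paths through both = C(13, 11)·C(5, 3)·C(11, 1) = 8580. Avoid both = 77558760 − 141960 − 33660 + 8580 = 77391720.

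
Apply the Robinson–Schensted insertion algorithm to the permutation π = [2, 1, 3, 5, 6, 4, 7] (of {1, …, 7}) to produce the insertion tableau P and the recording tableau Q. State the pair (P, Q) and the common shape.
P = [1, 3, 4, 6, 7] / [2, 5];  Q = [1, 3, 4, 5, 7] / [2, 6];  common shape = (5, 2)

Row-insert the values π_1, π_2, … into P one at a time, bumping the leftmost entry strictly greater than the inserted value down to the next row. The recording tableau Q records, in position (i, j), the step at which that cell was added to P.
  Insert 2 (step 1): P = [2];  Q = [1]
  Insert 1 (step 2): P = [1] / [2];  Q = [1] / [2]
  Insert 3 (step 3): P = [1, 3] / [2];  Q = [1, 3] / [2]
  Insert 5 (step 4): P = [1, 3, 5] / [2];  Q = [1, 3, 4] / [2]
  Insert 6 (step 5): P = [1, 3, 5, 6] / [2];  Q = [1, 3, 4, 5] / [2]
  Insert 4 (step 6): P = [1, 3, 4, 6] / [2, 5];  Q = [1, 3, 4, 5] / [2, 6]
  Insert 7 (step 7): P = [1, 3, 4, 6, 7] / [2, 5];  Q = [1, 3, 4, 5, 7] / [2, 6]
Final shape: (5, 2).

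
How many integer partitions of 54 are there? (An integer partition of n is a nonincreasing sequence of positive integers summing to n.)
p(54) = 386155

Compute p(n) via the recurrence p(n, m) = p(n, m−1) + p(n−m, m), where p(n, m) counts partitions of n with all parts ≤ m and p(n) = p(n, n). The base cases are p(0, m) = 1 and p(n, 0) = 0 for n > 0. Filling the table yields p(54) = 386155. (Euler's pentagonal recurrence is an alternative.)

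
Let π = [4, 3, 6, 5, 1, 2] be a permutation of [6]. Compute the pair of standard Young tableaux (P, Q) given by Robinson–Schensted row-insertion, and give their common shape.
P = [1, 2] / [3, 5] / [4, 6];  Q = [1, 3] / [2, 4] / [5, 6];  common shape = (2, 2, 2)

Row-insert the values π_1, π_2, … into P one at a time, bumping the leftmost entry strictly greater than the inserted value down to the next row. The recording tableau Q records, in position (i, j), the step at which that cell was added to P.
  Insert 4 (step 1): P = [4];  Q = [1]
  Insert 3 (step 2): P = [3] / [4];  Q = [1] / [2]
  Insert 6 (step 3): P = [3, 6] / [4];  Q = [1, 3] / [2]
  Insert 5 (step 4): P = [3, 5] / [4, 6];  Q = [1, 3] / [2, 4]
  Insert 1 (step 5): P = [1, 5] / [3, 6] / [4];  Q = [1, 3] / [2, 4] / [5]
  Insert 2 (step 6): P = [1, 2] / [3, 5] / [4, 6];  Q = [1, 3] / [2, 4] / [5, 6]
Final shape: (2, 2, 2).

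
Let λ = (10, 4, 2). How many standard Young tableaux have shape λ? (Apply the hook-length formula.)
# SYT of shape (10, 4, 2) = 38220

Hook-length formula: f^λ = n! / Π hook(c), product over all cells c of the Young diagram. For λ = (10, 4, 2), n = 16 boxes. Hook lengths by row (left-to-right, top-to-bottom): [12, 11, 9, 8, 6, 5, 4, 3, 2, 1]; [5, 4, 2, 1]; [2, 1]. Product of hooks = 547430400. So f^λ = 16! / 547430400 = 20922789888000 / 547430400 = 38220.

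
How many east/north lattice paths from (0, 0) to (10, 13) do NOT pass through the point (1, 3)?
Number of paths = 774554

Total paths from (0, 0) to (10, 13): C(23, 10) = 1144066. Paths through (1, 3): (paths (0, 0) → (1, 3)) × (paths (1, 3) → (10, 13)) = C(4, 1) · C(19, 9) = 4 · 92378 = 369512. Avoidance count = 1144066 − 369512 = 774554.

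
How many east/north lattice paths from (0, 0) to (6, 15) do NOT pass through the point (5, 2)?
Number of paths = 53970

Total paths from (0, 0) to (6, 15): C(21, 6) = 54264. Paths through (5, 2): (paths (0, 0) → (5, 2)) × (paths (5, 2) → (6, 15)) = C(7, 5) · C(14, 1) = 21 · 14 = 294. Avoidance count = 54264 − 294 = 53970.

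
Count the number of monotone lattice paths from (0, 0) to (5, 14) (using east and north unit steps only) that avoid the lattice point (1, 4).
Number of paths = 6623

Total paths from (0, 0) to (5, 14): C(19, 5) = 11628. Paths through (1, 4): (paths (0, 0) → (1, 4)) × (paths (1, 4) → (5, 14)) = C(5, 1) · C(14, 4) = 5 · 1001 = 5005. Avoidance count = 11628 − 5005 = 6623.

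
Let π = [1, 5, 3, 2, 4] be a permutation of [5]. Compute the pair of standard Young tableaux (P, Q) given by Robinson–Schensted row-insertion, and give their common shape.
P = [1, 2, 4] / [3] / [5];  Q = [1, 2, 5] / [3] / [4];  common shape = (3, 1, 1)

Row-insert the values π_1, π_2, … into P one at a time, bumping the leftmost entry strictly greater than the inserted value down to the next row. The recording tableau Q records, in position (i, j), the step at which that cell was added to P.
  Insert 1 (step 1): P = [1];  Q = [1]
  Insert 5 (step 2): P = [1, 5];  Q = [1, 2]
  Insert 3 (step 3): P = [1, 3] / [5];  Q = [1, 2] / [3]
  Insert 2 (step 4): P = [1, 2] / [3] / [5];  Q = [1, 2] / [3] / [4]
  Insert 4 (step 5): P = [1, 2, 4] / [3] / [5];  Q = [1, 2, 5] / [3] / [4]
Final shape: (3, 1, 1).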